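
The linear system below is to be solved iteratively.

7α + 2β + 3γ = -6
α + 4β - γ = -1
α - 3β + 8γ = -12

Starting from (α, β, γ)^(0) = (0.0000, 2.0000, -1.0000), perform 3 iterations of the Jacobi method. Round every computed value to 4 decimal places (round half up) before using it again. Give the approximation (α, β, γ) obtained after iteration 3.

Iteration 1:
  α = (-6 - (2)·2.0000 - (3)·-1.0000) / (7) = -1.0000
  β = (-1 - (1)·0.0000 - (-1)·-1.0000) / (4) = -0.5000
  γ = (-12 - (1)·0.0000 - (-3)·2.0000) / (8) = -0.7500
Iteration 2:
  α = (-6 - (2)·-0.5000 - (3)·-0.7500) / (7) = -0.3929
  β = (-1 - (1)·-1.0000 - (-1)·-0.7500) / (4) = -0.1875
  γ = (-12 - (1)·-1.0000 - (-3)·-0.5000) / (8) = -1.5625
Iteration 3:
  α = (-6 - (2)·-0.1875 - (3)·-1.5625) / (7) = -0.1339
  β = (-1 - (1)·-0.3929 - (-1)·-1.5625) / (4) = -0.5424
  γ = (-12 - (1)·-0.3929 - (-3)·-0.1875) / (8) = -1.5212

(-0.1339, -0.5424, -1.5212)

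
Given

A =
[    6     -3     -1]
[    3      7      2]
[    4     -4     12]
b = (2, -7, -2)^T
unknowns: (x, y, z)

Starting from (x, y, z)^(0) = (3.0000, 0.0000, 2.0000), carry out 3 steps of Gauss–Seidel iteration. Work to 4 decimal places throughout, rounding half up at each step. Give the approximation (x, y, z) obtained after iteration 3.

Iteration 1:
  x = (2 - (-3)·0.0000 - (-1)·2.0000) / (6) = 0.6667
  y = (-7 - (3)·0.6667 - (2)·2.0000) / (7) = -1.8572
  z = (-2 - (4)·0.6667 - (-4)·-1.8572) / (12) = -1.0080
Iteration 2:
  x = (2 - (-3)·-1.8572 - (-1)·-1.0080) / (6) = -0.7633
  y = (-7 - (3)·-0.7633 - (2)·-1.0080) / (7) = -0.3849
  z = (-2 - (4)·-0.7633 - (-4)·-0.3849) / (12) = -0.0405
Iteration 3:
  x = (2 - (-3)·-0.3849 - (-1)·-0.0405) / (6) = 0.1341
  y = (-7 - (3)·0.1341 - (2)·-0.0405) / (7) = -1.0459
  z = (-2 - (4)·0.1341 - (-4)·-1.0459) / (12) = -0.5600

(0.1341, -1.0459, -0.5600)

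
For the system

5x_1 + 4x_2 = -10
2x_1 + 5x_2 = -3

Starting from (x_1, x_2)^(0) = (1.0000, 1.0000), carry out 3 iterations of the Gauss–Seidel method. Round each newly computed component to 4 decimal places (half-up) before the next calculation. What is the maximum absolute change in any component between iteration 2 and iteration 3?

0.1229

Iteration 1:
  x_1 = (-10 - (4)·1.0000) / (5) = -2.8000
  x_2 = (-3 - (2)·-2.8000) / (5) = 0.5200
Iteration 2:
  x_1 = (-10 - (4)·0.5200) / (5) = -2.4160
  x_2 = (-3 - (2)·-2.4160) / (5) = 0.3664
Iteration 3:
  x_1 = (-10 - (4)·0.3664) / (5) = -2.2931
  x_2 = (-3 - (2)·-2.2931) / (5) = 0.3172
Change: (0.1229, -0.0492) → max |·| = 0.1229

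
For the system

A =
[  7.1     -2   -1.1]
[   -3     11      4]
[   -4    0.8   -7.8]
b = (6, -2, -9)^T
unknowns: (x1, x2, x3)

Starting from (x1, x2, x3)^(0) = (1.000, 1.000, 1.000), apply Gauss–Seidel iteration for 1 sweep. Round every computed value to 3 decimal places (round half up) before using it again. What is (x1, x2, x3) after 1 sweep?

Iteration 1:
  x1 = (6 - (-2)·1.000 - (-1.1)·1.000) / (7.1) = 1.282
  x2 = (-2 - (-3)·1.282 - (4)·1.000) / (11) = -0.196
  x3 = (-9 - (-4)·1.282 - (0.8)·-0.196) / (-7.8) = 0.476

(1.282, -0.196, 0.476)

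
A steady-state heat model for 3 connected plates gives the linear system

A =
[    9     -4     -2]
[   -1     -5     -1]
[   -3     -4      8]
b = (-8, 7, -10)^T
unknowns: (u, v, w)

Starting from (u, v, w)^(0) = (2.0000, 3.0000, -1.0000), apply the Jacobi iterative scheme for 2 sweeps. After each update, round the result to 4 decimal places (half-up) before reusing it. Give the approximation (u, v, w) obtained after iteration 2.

Iteration 1:
  u = (-8 - (-4)·3.0000 - (-2)·-1.0000) / (9) = 0.2222
  v = (7 - (-1)·2.0000 - (-1)·-1.0000) / (-5) = -1.6000
  w = (-10 - (-3)·2.0000 - (-4)·3.0000) / (8) = 1.0000
Iteration 2:
  u = (-8 - (-4)·-1.6000 - (-2)·1.0000) / (9) = -1.3778
  v = (7 - (-1)·0.2222 - (-1)·1.0000) / (-5) = -1.6444
  w = (-10 - (-3)·0.2222 - (-4)·-1.6000) / (8) = -1.9667

(-1.3778, -1.6444, -1.9667)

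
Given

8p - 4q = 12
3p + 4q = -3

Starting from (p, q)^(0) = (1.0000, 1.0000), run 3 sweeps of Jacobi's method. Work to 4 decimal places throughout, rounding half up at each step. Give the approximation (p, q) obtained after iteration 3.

Iteration 1:
  p = (12 - (-4)·1.0000) / (8) = 2.0000
  q = (-3 - (3)·1.0000) / (4) = -1.5000
Iteration 2:
  p = (12 - (-4)·-1.5000) / (8) = 0.7500
  q = (-3 - (3)·2.0000) / (4) = -2.2500
Iteration 3:
  p = (12 - (-4)·-2.2500) / (8) = 0.3750
  q = (-3 - (3)·0.7500) / (4) = -1.3125

(0.3750, -1.3125)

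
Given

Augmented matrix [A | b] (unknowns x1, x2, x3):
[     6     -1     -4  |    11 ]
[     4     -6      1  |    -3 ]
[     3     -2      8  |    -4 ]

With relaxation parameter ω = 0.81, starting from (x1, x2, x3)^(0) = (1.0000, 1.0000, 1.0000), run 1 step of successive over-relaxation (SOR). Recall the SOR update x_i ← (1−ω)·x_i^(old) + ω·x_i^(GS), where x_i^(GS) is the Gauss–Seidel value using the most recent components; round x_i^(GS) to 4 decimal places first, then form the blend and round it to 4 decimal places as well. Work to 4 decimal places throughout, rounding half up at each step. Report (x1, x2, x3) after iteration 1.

Iteration 1:
  x1: GS value = (11 - (-1)·1.0000 - (-4)·1.0000) / (6) = 2.6667;  x1 ← (1−ω)·1.0000 + ω·2.6667 = 2.3500
  x2: GS value = (-3 - (4)·2.3500 - (1)·1.0000) / (-6) = 2.2333;  x2 ← (1−ω)·1.0000 + ω·2.2333 = 1.9990
  x3: GS value = (-4 - (3)·2.3500 - (-2)·1.9990) / (8) = -0.8815;  x3 ← (1−ω)·1.0000 + ω·-0.8815 = -0.5240

(2.3500, 1.9990, -0.5240)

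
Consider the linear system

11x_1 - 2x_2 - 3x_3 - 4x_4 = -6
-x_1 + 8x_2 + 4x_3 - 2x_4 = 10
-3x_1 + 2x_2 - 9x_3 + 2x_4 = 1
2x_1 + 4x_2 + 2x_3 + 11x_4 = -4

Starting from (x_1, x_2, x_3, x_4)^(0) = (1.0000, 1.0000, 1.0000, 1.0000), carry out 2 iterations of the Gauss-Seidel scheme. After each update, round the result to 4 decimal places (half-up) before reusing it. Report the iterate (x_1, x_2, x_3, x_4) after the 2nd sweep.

Iteration 1:
  x_1 = (-6 - (-2)·1.0000 - (-3)·1.0000 - (-4)·1.0000) / (11) = 0.2727
  x_2 = (10 - (-1)·0.2727 - (4)·1.0000 - (-2)·1.0000) / (8) = 1.0341
  x_3 = (1 - (-3)·0.2727 - (2)·1.0341 - (2)·1.0000) / (-9) = 0.2500
  x_4 = (-4 - (2)·0.2727 - (4)·1.0341 - (2)·0.2500) / (11) = -0.8347
Iteration 2:
  x_1 = (-6 - (-2)·1.0341 - (-3)·0.2500 - (-4)·-0.8347) / (11) = -0.5928
  x_2 = (10 - (-1)·-0.5928 - (4)·0.2500 - (-2)·-0.8347) / (8) = 0.8422
  x_3 = (1 - (-3)·-0.5928 - (2)·0.8422 - (2)·-0.8347) / (-9) = 0.0882
  x_4 = (-4 - (2)·-0.5928 - (4)·0.8422 - (2)·0.0882) / (11) = -0.5781

(-0.5928, 0.8422, 0.0882, -0.5781)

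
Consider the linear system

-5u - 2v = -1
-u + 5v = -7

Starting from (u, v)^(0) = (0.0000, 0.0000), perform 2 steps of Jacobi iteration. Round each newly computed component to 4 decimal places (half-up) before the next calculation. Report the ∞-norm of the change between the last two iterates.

Iteration 1:
  u = (-1 - (-2)·0.0000) / (-5) = 0.2000
  v = (-7 - (-1)·0.0000) / (5) = -1.4000
Iteration 2:
  u = (-1 - (-2)·-1.4000) / (-5) = 0.7600
  v = (-7 - (-1)·0.2000) / (5) = -1.3600
Change: (0.5600, 0.0400) → max |·| = 0.5600

0.5600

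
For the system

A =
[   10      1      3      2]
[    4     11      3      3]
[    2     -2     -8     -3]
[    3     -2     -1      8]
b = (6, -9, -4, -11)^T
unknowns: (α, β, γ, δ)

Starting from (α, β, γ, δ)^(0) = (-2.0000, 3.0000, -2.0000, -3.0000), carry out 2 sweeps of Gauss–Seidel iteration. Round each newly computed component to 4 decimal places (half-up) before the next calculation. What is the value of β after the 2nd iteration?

-1.0261

Iteration 1:
  α = (6 - (1)·3.0000 - (3)·-2.0000 - (2)·-3.0000) / (10) = 1.5000
  β = (-9 - (4)·1.5000 - (3)·-2.0000 - (3)·-3.0000) / (11) = 0.0000
  γ = (-4 - (2)·1.5000 - (-2)·0.0000 - (-3)·-3.0000) / (-8) = 2.0000
  δ = (-11 - (3)·1.5000 - (-2)·0.0000 - (-1)·2.0000) / (8) = -1.6875
Iteration 2:
  α = (6 - (1)·0.0000 - (3)·2.0000 - (2)·-1.6875) / (10) = 0.3375
  β = (-9 - (4)·0.3375 - (3)·2.0000 - (3)·-1.6875) / (11) = -1.0261
  γ = (-4 - (2)·0.3375 - (-2)·-1.0261 - (-3)·-1.6875) / (-8) = 1.4737
  δ = (-11 - (3)·0.3375 - (-2)·-1.0261 - (-1)·1.4737) / (8) = -1.5739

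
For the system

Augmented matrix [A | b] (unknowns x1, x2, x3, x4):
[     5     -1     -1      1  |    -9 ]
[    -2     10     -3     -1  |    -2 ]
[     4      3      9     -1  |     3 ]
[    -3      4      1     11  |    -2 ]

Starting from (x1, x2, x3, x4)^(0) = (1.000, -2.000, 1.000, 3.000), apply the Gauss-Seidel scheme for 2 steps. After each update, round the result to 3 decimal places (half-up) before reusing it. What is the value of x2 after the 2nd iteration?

Iteration 1:
  x1 = (-9 - (-1)·-2.000 - (-1)·1.000 - (1)·3.000) / (5) = -2.600
  x2 = (-2 - (-2)·-2.600 - (-3)·1.000 - (-1)·3.000) / (10) = -0.120
  x3 = (3 - (4)·-2.600 - (3)·-0.120 - (-1)·3.000) / (9) = 1.862
  x4 = (-2 - (-3)·-2.600 - (4)·-0.120 - (1)·1.862) / (11) = -1.017
Iteration 2:
  x1 = (-9 - (-1)·-0.120 - (-1)·1.862 - (1)·-1.017) / (5) = -1.248
  x2 = (-2 - (-2)·-1.248 - (-3)·1.862 - (-1)·-1.017) / (10) = 0.007
  x3 = (3 - (4)·-1.248 - (3)·0.007 - (-1)·-1.017) / (9) = 0.773
  x4 = (-2 - (-3)·-1.248 - (4)·0.007 - (1)·0.773) / (11) = -0.595

0.007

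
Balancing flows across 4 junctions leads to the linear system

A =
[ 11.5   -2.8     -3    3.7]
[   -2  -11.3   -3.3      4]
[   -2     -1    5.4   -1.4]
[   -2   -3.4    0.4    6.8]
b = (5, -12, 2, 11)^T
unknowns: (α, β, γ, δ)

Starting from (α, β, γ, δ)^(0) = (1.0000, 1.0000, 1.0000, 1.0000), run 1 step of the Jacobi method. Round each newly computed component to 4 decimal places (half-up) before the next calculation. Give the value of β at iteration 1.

Iteration 1:
  α = (5 - (-2.8)·1.0000 - (-3)·1.0000 - (3.7)·1.0000) / (11.5) = 0.6174
  β = (-12 - (-2)·1.0000 - (-3.3)·1.0000 - (4)·1.0000) / (-11.3) = 0.9469
  γ = (2 - (-2)·1.0000 - (-1)·1.0000 - (-1.4)·1.0000) / (5.4) = 1.1852
  δ = (11 - (-2)·1.0000 - (-3.4)·1.0000 - (0.4)·1.0000) / (6.8) = 2.3529

0.9469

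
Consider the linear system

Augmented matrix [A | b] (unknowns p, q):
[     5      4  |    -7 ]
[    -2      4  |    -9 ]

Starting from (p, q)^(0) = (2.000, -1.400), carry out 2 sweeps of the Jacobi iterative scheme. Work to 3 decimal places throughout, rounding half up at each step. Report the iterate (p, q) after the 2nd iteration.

Iteration 1:
  p = (-7 - (4)·-1.400) / (5) = -0.280
  q = (-9 - (-2)·2.000) / (4) = -1.250
Iteration 2:
  p = (-7 - (4)·-1.250) / (5) = -0.400
  q = (-9 - (-2)·-0.280) / (4) = -2.390

(-0.400, -2.390)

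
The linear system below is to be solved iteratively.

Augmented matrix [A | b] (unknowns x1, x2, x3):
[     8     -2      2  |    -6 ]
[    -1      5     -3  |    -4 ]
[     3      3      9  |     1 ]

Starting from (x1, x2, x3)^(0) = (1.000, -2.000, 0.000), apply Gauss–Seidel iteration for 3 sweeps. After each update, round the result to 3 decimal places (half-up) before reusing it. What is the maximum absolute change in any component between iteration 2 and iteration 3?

0.178

Iteration 1:
  x1 = (-6 - (-2)·-2.000 - (2)·0.000) / (8) = -1.250
  x2 = (-4 - (-1)·-1.250 - (-3)·0.000) / (5) = -1.050
  x3 = (1 - (3)·-1.250 - (3)·-1.050) / (9) = 0.878
Iteration 2:
  x1 = (-6 - (-2)·-1.050 - (2)·0.878) / (8) = -1.232
  x2 = (-4 - (-1)·-1.232 - (-3)·0.878) / (5) = -0.520
  x3 = (1 - (3)·-1.232 - (3)·-0.520) / (9) = 0.695
Iteration 3:
  x1 = (-6 - (-2)·-0.520 - (2)·0.695) / (8) = -1.054
  x2 = (-4 - (-1)·-1.054 - (-3)·0.695) / (5) = -0.594
  x3 = (1 - (3)·-1.054 - (3)·-0.594) / (9) = 0.660
Change: (0.178, -0.074, -0.035) → max |·| = 0.178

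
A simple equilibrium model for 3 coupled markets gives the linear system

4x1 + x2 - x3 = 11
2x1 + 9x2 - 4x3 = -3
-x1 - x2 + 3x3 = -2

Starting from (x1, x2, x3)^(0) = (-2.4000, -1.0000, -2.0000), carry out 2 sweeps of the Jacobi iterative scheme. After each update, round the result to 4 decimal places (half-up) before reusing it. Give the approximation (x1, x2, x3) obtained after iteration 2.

(2.4722, -1.6889, -0.0630)

Iteration 1:
  x1 = (11 - (1)·-1.0000 - (-1)·-2.0000) / (4) = 2.5000
  x2 = (-3 - (2)·-2.4000 - (-4)·-2.0000) / (9) = -0.6889
  x3 = (-2 - (-1)·-2.4000 - (-1)·-1.0000) / (3) = -1.8000
Iteration 2:
  x1 = (11 - (1)·-0.6889 - (-1)·-1.8000) / (4) = 2.4722
  x2 = (-3 - (2)·2.5000 - (-4)·-1.8000) / (9) = -1.6889
  x3 = (-2 - (-1)·2.5000 - (-1)·-0.6889) / (3) = -0.0630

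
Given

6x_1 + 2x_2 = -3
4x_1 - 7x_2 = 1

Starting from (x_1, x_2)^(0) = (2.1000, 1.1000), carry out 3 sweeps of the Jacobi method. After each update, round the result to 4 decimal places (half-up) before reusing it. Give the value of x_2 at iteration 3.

-0.6299

Iteration 1:
  x_1 = (-3 - (2)·1.1000) / (6) = -0.8667
  x_2 = (1 - (4)·2.1000) / (-7) = 1.0571
Iteration 2:
  x_1 = (-3 - (2)·1.0571) / (6) = -0.8524
  x_2 = (1 - (4)·-0.8667) / (-7) = -0.6381
Iteration 3:
  x_1 = (-3 - (2)·-0.6381) / (6) = -0.2873
  x_2 = (1 - (4)·-0.8524) / (-7) = -0.6299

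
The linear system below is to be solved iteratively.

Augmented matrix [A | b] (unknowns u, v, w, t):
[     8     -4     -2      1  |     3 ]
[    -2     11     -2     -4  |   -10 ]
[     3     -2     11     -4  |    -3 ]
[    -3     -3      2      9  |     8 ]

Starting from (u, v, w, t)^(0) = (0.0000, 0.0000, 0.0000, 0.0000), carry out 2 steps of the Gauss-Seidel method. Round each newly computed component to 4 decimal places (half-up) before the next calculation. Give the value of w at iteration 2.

-0.0218

Iteration 1:
  u = (3 - (-4)·0.0000 - (-2)·0.0000 - (1)·0.0000) / (8) = 0.3750
  v = (-10 - (-2)·0.3750 - (-2)·0.0000 - (-4)·0.0000) / (11) = -0.8409
  w = (-3 - (3)·0.3750 - (-2)·-0.8409 - (-4)·0.0000) / (11) = -0.5279
  t = (8 - (-3)·0.3750 - (-3)·-0.8409 - (2)·-0.5279) / (9) = 0.8509
Iteration 2:
  u = (3 - (-4)·-0.8409 - (-2)·-0.5279 - (1)·0.8509) / (8) = -0.2838
  v = (-10 - (-2)·-0.2838 - (-2)·-0.5279 - (-4)·0.8509) / (11) = -0.7473
  w = (-3 - (3)·-0.2838 - (-2)·-0.7473 - (-4)·0.8509) / (11) = -0.0218
  t = (8 - (-3)·-0.2838 - (-3)·-0.7473 - (2)·-0.0218) / (9) = 0.5500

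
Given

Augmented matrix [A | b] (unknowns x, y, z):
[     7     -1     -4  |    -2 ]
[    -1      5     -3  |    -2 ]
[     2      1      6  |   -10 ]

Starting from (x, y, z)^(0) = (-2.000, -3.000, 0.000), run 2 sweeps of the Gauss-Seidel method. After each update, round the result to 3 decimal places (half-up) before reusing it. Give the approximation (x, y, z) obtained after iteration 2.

Iteration 1:
  x = (-2 - (-1)·-3.000 - (-4)·0.000) / (7) = -0.714
  y = (-2 - (-1)·-0.714 - (-3)·0.000) / (5) = -0.543
  z = (-10 - (2)·-0.714 - (1)·-0.543) / (6) = -1.338
Iteration 2:
  x = (-2 - (-1)·-0.543 - (-4)·-1.338) / (7) = -1.128
  y = (-2 - (-1)·-1.128 - (-3)·-1.338) / (5) = -1.428
  z = (-10 - (2)·-1.128 - (1)·-1.428) / (6) = -1.053

(-1.128, -1.428, -1.053)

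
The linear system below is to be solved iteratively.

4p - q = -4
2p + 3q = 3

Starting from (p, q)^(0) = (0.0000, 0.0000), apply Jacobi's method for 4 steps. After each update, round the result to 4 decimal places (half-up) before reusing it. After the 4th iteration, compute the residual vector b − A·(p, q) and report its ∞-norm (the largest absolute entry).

0.1111

Iteration 1:
  p = (-4 - (-1)·0.0000) / (4) = -1.0000
  q = (3 - (2)·0.0000) / (3) = 1.0000
Iteration 2:
  p = (-4 - (-1)·1.0000) / (4) = -0.7500
  q = (3 - (2)·-1.0000) / (3) = 1.6667
Iteration 3:
  p = (-4 - (-1)·1.6667) / (4) = -0.5833
  q = (3 - (2)·-0.7500) / (3) = 1.5000
Iteration 4:
  p = (-4 - (-1)·1.5000) / (4) = -0.6250
  q = (3 - (2)·-0.5833) / (3) = 1.3889
Residual b − A·x = (-0.1111, 0.0833); ∞-norm = 0.1111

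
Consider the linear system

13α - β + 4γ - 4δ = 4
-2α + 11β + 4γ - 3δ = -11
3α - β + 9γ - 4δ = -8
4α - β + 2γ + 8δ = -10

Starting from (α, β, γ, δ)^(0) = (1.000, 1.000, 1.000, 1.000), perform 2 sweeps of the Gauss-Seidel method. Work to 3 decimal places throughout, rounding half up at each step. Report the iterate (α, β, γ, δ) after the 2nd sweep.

(0.010, -1.130, -1.640, -0.986)

Iteration 1:
  α = (4 - (-1)·1.000 - (4)·1.000 - (-4)·1.000) / (13) = 0.385
  β = (-11 - (-2)·0.385 - (4)·1.000 - (-3)·1.000) / (11) = -1.021
  γ = (-8 - (3)·0.385 - (-1)·-1.021 - (-4)·1.000) / (9) = -0.686
  δ = (-10 - (4)·0.385 - (-1)·-1.021 - (2)·-0.686) / (8) = -1.399
Iteration 2:
  α = (4 - (-1)·-1.021 - (4)·-0.686 - (-4)·-1.399) / (13) = 0.010
  β = (-11 - (-2)·0.010 - (4)·-0.686 - (-3)·-1.399) / (11) = -1.130
  γ = (-8 - (3)·0.010 - (-1)·-1.130 - (-4)·-1.399) / (9) = -1.640
  δ = (-10 - (4)·0.010 - (-1)·-1.130 - (2)·-1.640) / (8) = -0.986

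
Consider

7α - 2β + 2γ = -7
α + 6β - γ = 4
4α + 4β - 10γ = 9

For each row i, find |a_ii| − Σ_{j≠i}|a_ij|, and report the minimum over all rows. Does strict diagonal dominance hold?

row 1: |7| − (2+2) = 3
row 2: |6| − (1+1) = 4
row 3: |-10| − (4+4) = 2
minimum over rows = 2 → strictly diagonally dominant (convergence guaranteed)

2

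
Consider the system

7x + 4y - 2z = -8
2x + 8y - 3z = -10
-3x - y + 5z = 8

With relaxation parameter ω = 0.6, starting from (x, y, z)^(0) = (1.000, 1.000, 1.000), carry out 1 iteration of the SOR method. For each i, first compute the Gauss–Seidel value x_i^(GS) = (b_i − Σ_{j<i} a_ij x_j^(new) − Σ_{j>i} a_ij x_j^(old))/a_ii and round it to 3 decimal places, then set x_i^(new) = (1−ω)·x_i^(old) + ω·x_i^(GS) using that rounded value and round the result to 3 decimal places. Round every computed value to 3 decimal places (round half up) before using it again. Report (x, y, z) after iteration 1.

(-0.457, -0.057, 1.188)

Iteration 1:
  x: GS value = (-8 - (4)·1.000 - (-2)·1.000) / (7) = -1.429;  x ← (1−ω)·1.000 + ω·-1.429 = -0.457
  y: GS value = (-10 - (2)·-0.457 - (-3)·1.000) / (8) = -0.761;  y ← (1−ω)·1.000 + ω·-0.761 = -0.057
  z: GS value = (8 - (-3)·-0.457 - (-1)·-0.057) / (5) = 1.314;  z ← (1−ω)·1.000 + ω·1.314 = 1.188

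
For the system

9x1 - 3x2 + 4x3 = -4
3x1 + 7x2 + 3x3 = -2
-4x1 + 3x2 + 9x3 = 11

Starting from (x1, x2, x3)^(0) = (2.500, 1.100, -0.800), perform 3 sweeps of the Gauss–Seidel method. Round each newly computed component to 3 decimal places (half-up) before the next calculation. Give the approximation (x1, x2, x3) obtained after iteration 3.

Iteration 1:
  x1 = (-4 - (-3)·1.100 - (4)·-0.800) / (9) = 0.278
  x2 = (-2 - (3)·0.278 - (3)·-0.800) / (7) = -0.062
  x3 = (11 - (-4)·0.278 - (3)·-0.062) / (9) = 1.366
Iteration 2:
  x1 = (-4 - (-3)·-0.062 - (4)·1.366) / (9) = -1.072
  x2 = (-2 - (3)·-1.072 - (3)·1.366) / (7) = -0.412
  x3 = (11 - (-4)·-1.072 - (3)·-0.412) / (9) = 0.883
Iteration 3:
  x1 = (-4 - (-3)·-0.412 - (4)·0.883) / (9) = -0.974
  x2 = (-2 - (3)·-0.974 - (3)·0.883) / (7) = -0.247
  x3 = (11 - (-4)·-0.974 - (3)·-0.247) / (9) = 0.872

(-0.974, -0.247, 0.872)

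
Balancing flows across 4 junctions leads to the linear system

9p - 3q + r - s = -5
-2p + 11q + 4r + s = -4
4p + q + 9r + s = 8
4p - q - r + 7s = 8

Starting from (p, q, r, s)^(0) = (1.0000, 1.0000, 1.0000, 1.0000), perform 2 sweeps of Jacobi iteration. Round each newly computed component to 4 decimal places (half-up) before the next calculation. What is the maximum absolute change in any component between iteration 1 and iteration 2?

0.7409

Iteration 1:
  p = (-5 - (-3)·1.0000 - (1)·1.0000 - (-1)·1.0000) / (9) = -0.2222
  q = (-4 - (-2)·1.0000 - (4)·1.0000 - (1)·1.0000) / (11) = -0.6364
  r = (8 - (4)·1.0000 - (1)·1.0000 - (1)·1.0000) / (9) = 0.2222
  s = (8 - (4)·1.0000 - (-1)·1.0000 - (-1)·1.0000) / (7) = 0.8571
Iteration 2:
  p = (-5 - (-3)·-0.6364 - (1)·0.2222 - (-1)·0.8571) / (9) = -0.6971
  q = (-4 - (-2)·-0.2222 - (4)·0.2222 - (1)·0.8571) / (11) = -0.5628
  r = (8 - (4)·-0.2222 - (1)·-0.6364 - (1)·0.8571) / (9) = 0.9631
  s = (8 - (4)·-0.2222 - (-1)·-0.6364 - (-1)·0.2222) / (7) = 1.2107
Change: (-0.4749, 0.0736, 0.7409, 0.3536) → max |·| = 0.7409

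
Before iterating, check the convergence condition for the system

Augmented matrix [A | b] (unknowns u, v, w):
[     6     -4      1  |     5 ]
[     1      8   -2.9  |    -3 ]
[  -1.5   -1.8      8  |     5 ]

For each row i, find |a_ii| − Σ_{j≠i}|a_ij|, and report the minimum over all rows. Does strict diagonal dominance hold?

1

row 1: |6| − (4+1) = 1
row 2: |8| − (1+2.9) = 4.1
row 3: |8| − (1.5+1.8) = 4.7
minimum over rows = 1 → strictly diagonally dominant (convergence guaranteed)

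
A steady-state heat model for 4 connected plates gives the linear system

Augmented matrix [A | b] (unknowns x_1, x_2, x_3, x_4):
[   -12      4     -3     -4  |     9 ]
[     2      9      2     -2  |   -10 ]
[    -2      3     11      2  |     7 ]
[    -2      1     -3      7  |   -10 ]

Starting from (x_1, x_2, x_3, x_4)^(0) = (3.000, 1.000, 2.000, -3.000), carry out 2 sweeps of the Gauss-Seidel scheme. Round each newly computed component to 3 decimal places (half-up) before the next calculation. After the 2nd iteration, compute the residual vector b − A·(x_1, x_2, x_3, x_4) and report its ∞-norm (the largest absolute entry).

12.425

Iteration 1:
  x_1 = (9 - (4)·1.000 - (-3)·2.000 - (-4)·-3.000) / (-12) = 0.083
  x_2 = (-10 - (2)·0.083 - (2)·2.000 - (-2)·-3.000) / (9) = -2.241
  x_3 = (7 - (-2)·0.083 - (3)·-2.241 - (2)·-3.000) / (11) = 1.808
  x_4 = (-10 - (-2)·0.083 - (1)·-2.241 - (-3)·1.808) / (7) = -0.310
Iteration 2:
  x_1 = (9 - (4)·-2.241 - (-3)·1.808 - (-4)·-0.310) / (-12) = -1.846
  x_2 = (-10 - (2)·-1.846 - (2)·1.808 - (-2)·-0.310) / (9) = -1.172
  x_3 = (7 - (-2)·-1.846 - (3)·-1.172 - (2)·-0.310) / (11) = 0.677
  x_4 = (-10 - (-2)·-1.846 - (1)·-1.172 - (-3)·0.677) / (7) = -1.498
Residual b − A·x = (-12.425, -0.110, 2.373, -0.003); ∞-norm = 12.425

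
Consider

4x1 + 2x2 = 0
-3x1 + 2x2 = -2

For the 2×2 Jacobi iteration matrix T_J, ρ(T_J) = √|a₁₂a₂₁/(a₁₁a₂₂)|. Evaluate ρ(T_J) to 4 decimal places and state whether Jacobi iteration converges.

0.8660

a₁₂a₂₁/(a₁₁a₂₂) = (2)·(-3) / ((4)·(2)) = -0.750000
ρ = √|-0.750000| = √0.750000 = 0.8660
ρ < 1, so Jacobi converges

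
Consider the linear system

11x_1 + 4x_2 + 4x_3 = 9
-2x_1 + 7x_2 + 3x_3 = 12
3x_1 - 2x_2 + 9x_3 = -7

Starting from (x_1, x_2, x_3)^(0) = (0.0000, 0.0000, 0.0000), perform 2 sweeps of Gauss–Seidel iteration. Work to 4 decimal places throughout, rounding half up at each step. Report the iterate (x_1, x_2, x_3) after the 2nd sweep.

Iteration 1:
  x_1 = (9 - (4)·0.0000 - (4)·0.0000) / (11) = 0.8182
  x_2 = (12 - (-2)·0.8182 - (3)·0.0000) / (7) = 1.9481
  x_3 = (-7 - (3)·0.8182 - (-2)·1.9481) / (9) = -0.6176
Iteration 2:
  x_1 = (9 - (4)·1.9481 - (4)·-0.6176) / (11) = 0.3344
  x_2 = (12 - (-2)·0.3344 - (3)·-0.6176) / (7) = 2.0745
  x_3 = (-7 - (3)·0.3344 - (-2)·2.0745) / (9) = -0.4282

(0.3344, 2.0745, -0.4282)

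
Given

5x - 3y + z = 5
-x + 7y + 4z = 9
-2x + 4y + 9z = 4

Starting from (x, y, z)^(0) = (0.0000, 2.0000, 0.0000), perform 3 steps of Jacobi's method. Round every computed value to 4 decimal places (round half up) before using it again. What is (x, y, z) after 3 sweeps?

Iteration 1:
  x = (5 - (-3)·2.0000 - (1)·0.0000) / (5) = 2.2000
  y = (9 - (-1)·0.0000 - (4)·0.0000) / (7) = 1.2857
  z = (4 - (-2)·0.0000 - (4)·2.0000) / (9) = -0.4444
Iteration 2:
  x = (5 - (-3)·1.2857 - (1)·-0.4444) / (5) = 1.8603
  y = (9 - (-1)·2.2000 - (4)·-0.4444) / (7) = 1.8539
  z = (4 - (-2)·2.2000 - (4)·1.2857) / (9) = 0.3619
Iteration 3:
  x = (5 - (-3)·1.8539 - (1)·0.3619) / (5) = 2.0400
  y = (9 - (-1)·1.8603 - (4)·0.3619) / (7) = 1.3447
  z = (4 - (-2)·1.8603 - (4)·1.8539) / (9) = 0.0339

(2.0400, 1.3447, 0.0339)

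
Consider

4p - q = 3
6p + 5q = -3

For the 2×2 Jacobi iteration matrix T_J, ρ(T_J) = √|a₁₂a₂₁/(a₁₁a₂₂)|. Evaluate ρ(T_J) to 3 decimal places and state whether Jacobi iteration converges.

0.548

a₁₂a₂₁/(a₁₁a₂₂) = (-1)·(6) / ((4)·(5)) = -0.300000
ρ = √|-0.300000| = √0.300000 = 0.548
ρ < 1, so Jacobi converges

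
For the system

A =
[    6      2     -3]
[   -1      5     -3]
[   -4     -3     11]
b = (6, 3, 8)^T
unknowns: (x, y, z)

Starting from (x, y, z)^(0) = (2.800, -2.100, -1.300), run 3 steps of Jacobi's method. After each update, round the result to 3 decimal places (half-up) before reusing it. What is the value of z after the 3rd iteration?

Iteration 1:
  x = (6 - (2)·-2.100 - (-3)·-1.300) / (6) = 1.050
  y = (3 - (-1)·2.800 - (-3)·-1.300) / (5) = 0.380
  z = (8 - (-4)·2.800 - (-3)·-2.100) / (11) = 1.173
Iteration 2:
  x = (6 - (2)·0.380 - (-3)·1.173) / (6) = 1.460
  y = (3 - (-1)·1.050 - (-3)·1.173) / (5) = 1.514
  z = (8 - (-4)·1.050 - (-3)·0.380) / (11) = 1.213
Iteration 3:
  x = (6 - (2)·1.514 - (-3)·1.213) / (6) = 1.102
  y = (3 - (-1)·1.460 - (-3)·1.213) / (5) = 1.620
  z = (8 - (-4)·1.460 - (-3)·1.514) / (11) = 1.671

1.671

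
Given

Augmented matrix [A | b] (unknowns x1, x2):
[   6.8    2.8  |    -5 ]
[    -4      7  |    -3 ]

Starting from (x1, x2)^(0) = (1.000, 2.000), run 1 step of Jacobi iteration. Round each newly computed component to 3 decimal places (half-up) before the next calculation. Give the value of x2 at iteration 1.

Iteration 1:
  x1 = (-5 - (2.8)·2.000) / (6.8) = -1.559
  x2 = (-3 - (-4)·1.000) / (7) = 0.143

0.143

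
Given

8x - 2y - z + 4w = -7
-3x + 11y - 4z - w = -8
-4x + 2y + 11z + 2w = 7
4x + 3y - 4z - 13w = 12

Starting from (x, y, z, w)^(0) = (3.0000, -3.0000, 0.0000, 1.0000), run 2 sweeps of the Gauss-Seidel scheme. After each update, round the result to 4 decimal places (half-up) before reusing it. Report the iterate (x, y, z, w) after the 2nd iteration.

Iteration 1:
  x = (-7 - (-2)·-3.0000 - (-1)·0.0000 - (4)·1.0000) / (8) = -2.1250
  y = (-8 - (-3)·-2.1250 - (-4)·0.0000 - (-1)·1.0000) / (11) = -1.2159
  z = (7 - (-4)·-2.1250 - (2)·-1.2159 - (2)·1.0000) / (11) = -0.0971
  w = (12 - (4)·-2.1250 - (3)·-1.2159 - (-4)·-0.0971) / (-13) = -1.8276
Iteration 2:
  x = (-7 - (-2)·-1.2159 - (-1)·-0.0971 - (4)·-1.8276) / (8) = -0.2773
  y = (-8 - (-3)·-0.2773 - (-4)·-0.0971 - (-1)·-1.8276) / (11) = -1.0044
  z = (7 - (-4)·-0.2773 - (2)·-1.0044 - (2)·-1.8276) / (11) = 1.0504
  w = (12 - (4)·-0.2773 - (3)·-1.0044 - (-4)·1.0504) / (-13) = -1.5634

(-0.2773, -1.0044, 1.0504, -1.5634)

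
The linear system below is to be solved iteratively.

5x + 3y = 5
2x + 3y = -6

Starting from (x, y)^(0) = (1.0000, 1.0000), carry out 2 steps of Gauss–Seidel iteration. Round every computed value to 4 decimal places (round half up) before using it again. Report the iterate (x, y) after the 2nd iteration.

(2.3600, -3.5733)

Iteration 1:
  x = (5 - (3)·1.0000) / (5) = 0.4000
  y = (-6 - (2)·0.4000) / (3) = -2.2667
Iteration 2:
  x = (5 - (3)·-2.2667) / (5) = 2.3600
  y = (-6 - (2)·2.3600) / (3) = -3.5733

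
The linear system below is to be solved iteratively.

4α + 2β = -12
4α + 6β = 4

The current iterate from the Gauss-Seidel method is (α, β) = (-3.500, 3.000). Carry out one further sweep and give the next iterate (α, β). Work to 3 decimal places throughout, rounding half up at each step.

(-4.500, 3.667)

One sweep:
  α = (-12 - (2)·3.000) / (4) = -4.500
  β = (4 - (4)·-4.500) / (6) = 3.667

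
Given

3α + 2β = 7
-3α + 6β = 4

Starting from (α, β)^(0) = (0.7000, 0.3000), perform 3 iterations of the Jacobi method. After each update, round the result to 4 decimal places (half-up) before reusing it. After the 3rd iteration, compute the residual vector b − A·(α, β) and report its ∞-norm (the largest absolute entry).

1.4330

Iteration 1:
  α = (7 - (2)·0.3000) / (3) = 2.1333
  β = (4 - (-3)·0.7000) / (6) = 1.0167
Iteration 2:
  α = (7 - (2)·1.0167) / (3) = 1.6555
  β = (4 - (-3)·2.1333) / (6) = 1.7333
Iteration 3:
  α = (7 - (2)·1.7333) / (3) = 1.1778
  β = (4 - (-3)·1.6555) / (6) = 1.4944
Residual b − A·x = (0.4778, -1.4330); ∞-norm = 1.4330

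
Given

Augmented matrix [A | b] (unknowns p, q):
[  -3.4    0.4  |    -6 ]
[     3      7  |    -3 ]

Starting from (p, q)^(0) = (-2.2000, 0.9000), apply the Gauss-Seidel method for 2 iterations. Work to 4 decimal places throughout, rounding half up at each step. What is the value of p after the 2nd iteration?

Iteration 1:
  p = (-6 - (0.4)·0.9000) / (-3.4) = 1.8706
  q = (-3 - (3)·1.8706) / (7) = -1.2303
Iteration 2:
  p = (-6 - (0.4)·-1.2303) / (-3.4) = 1.6200
  q = (-3 - (3)·1.6200) / (7) = -1.1229

1.6200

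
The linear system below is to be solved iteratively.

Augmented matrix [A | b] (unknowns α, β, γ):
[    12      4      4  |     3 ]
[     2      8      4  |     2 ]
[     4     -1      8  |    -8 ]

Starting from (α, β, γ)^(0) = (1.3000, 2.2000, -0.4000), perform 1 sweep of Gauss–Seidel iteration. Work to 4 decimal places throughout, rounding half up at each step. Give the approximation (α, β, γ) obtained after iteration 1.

(-0.3500, 0.5375, -0.7578)

Iteration 1:
  α = (3 - (4)·2.2000 - (4)·-0.4000) / (12) = -0.3500
  β = (2 - (2)·-0.3500 - (4)·-0.4000) / (8) = 0.5375
  γ = (-8 - (4)·-0.3500 - (-1)·0.5375) / (8) = -0.7578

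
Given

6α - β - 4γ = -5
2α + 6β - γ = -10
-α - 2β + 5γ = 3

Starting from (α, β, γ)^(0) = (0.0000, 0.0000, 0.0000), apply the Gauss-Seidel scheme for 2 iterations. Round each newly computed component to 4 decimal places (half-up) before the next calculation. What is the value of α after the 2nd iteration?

Iteration 1:
  α = (-5 - (-1)·0.0000 - (-4)·0.0000) / (6) = -0.8333
  β = (-10 - (2)·-0.8333 - (-1)·0.0000) / (6) = -1.3889
  γ = (3 - (-1)·-0.8333 - (-2)·-1.3889) / (5) = -0.1222
Iteration 2:
  α = (-5 - (-1)·-1.3889 - (-4)·-0.1222) / (6) = -1.1463
  β = (-10 - (2)·-1.1463 - (-1)·-0.1222) / (6) = -1.3049
  γ = (3 - (-1)·-1.1463 - (-2)·-1.3049) / (5) = -0.1512

-1.1463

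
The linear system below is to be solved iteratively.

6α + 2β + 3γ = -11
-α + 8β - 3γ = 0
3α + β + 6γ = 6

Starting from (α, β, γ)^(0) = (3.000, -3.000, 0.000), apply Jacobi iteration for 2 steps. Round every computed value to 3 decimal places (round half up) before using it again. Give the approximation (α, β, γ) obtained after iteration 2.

(-1.958, -0.104, 1.354)

Iteration 1:
  α = (-11 - (2)·-3.000 - (3)·0.000) / (6) = -0.833
  β = (0 - (-1)·3.000 - (-3)·0.000) / (8) = 0.375
  γ = (6 - (3)·3.000 - (1)·-3.000) / (6) = 0.000
Iteration 2:
  α = (-11 - (2)·0.375 - (3)·0.000) / (6) = -1.958
  β = (0 - (-1)·-0.833 - (-3)·0.000) / (8) = -0.104
  γ = (6 - (3)·-0.833 - (1)·0.375) / (6) = 1.354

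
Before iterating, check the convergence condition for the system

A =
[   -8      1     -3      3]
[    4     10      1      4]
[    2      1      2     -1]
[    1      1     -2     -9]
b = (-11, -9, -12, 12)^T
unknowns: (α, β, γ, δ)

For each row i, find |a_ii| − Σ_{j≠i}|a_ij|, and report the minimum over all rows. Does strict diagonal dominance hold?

row 1: |-8| − (1+3+3) = 1
row 2: |10| − (4+1+4) = 1
row 3: |2| − (2+1+1) = -2
row 4: |-9| − (1+1+2) = 5
minimum over rows = -2 → not strictly diagonally dominant

-2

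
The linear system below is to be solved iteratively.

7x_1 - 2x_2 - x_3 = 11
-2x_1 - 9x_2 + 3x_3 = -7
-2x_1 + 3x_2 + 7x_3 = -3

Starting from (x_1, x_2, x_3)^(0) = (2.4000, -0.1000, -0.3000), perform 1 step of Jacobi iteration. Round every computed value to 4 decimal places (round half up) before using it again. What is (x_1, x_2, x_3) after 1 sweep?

Iteration 1:
  x_1 = (11 - (-2)·-0.1000 - (-1)·-0.3000) / (7) = 1.5000
  x_2 = (-7 - (-2)·2.4000 - (3)·-0.3000) / (-9) = 0.1444
  x_3 = (-3 - (-2)·2.4000 - (3)·-0.1000) / (7) = 0.3000

(1.5000, 0.1444, 0.3000)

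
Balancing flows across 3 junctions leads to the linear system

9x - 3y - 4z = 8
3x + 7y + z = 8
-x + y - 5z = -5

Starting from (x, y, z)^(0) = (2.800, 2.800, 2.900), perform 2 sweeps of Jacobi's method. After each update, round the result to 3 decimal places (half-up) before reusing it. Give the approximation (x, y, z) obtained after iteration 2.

Iteration 1:
  x = (8 - (-3)·2.800 - (-4)·2.900) / (9) = 3.111
  y = (8 - (3)·2.800 - (1)·2.900) / (7) = -0.471
  z = (-5 - (-1)·2.800 - (1)·2.800) / (-5) = 1.000
Iteration 2:
  x = (8 - (-3)·-0.471 - (-4)·1.000) / (9) = 1.176
  y = (8 - (3)·3.111 - (1)·1.000) / (7) = -0.333
  z = (-5 - (-1)·3.111 - (1)·-0.471) / (-5) = 0.284

(1.176, -0.333, 0.284)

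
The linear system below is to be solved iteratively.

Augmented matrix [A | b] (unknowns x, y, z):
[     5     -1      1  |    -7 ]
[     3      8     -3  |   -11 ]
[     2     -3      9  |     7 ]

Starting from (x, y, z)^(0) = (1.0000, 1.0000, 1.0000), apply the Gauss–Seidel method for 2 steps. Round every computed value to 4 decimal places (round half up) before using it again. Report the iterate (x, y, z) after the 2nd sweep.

(-1.6811, -0.3956, 1.0195)

Iteration 1:
  x = (-7 - (-1)·1.0000 - (1)·1.0000) / (5) = -1.4000
  y = (-11 - (3)·-1.4000 - (-3)·1.0000) / (8) = -0.4750
  z = (7 - (2)·-1.4000 - (-3)·-0.4750) / (9) = 0.9306
Iteration 2:
  x = (-7 - (-1)·-0.4750 - (1)·0.9306) / (5) = -1.6811
  y = (-11 - (3)·-1.6811 - (-3)·0.9306) / (8) = -0.3956
  z = (7 - (2)·-1.6811 - (-3)·-0.3956) / (9) = 1.0195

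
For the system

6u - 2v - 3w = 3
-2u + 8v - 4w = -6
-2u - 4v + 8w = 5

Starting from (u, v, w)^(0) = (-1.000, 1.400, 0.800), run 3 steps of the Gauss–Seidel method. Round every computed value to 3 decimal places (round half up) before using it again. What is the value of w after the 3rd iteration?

Iteration 1:
  u = (3 - (-2)·1.400 - (-3)·0.800) / (6) = 1.367
  v = (-6 - (-2)·1.367 - (-4)·0.800) / (8) = -0.008
  w = (5 - (-2)·1.367 - (-4)·-0.008) / (8) = 0.963
Iteration 2:
  u = (3 - (-2)·-0.008 - (-3)·0.963) / (6) = 0.979
  v = (-6 - (-2)·0.979 - (-4)·0.963) / (8) = -0.024
  w = (5 - (-2)·0.979 - (-4)·-0.024) / (8) = 0.858
Iteration 3:
  u = (3 - (-2)·-0.024 - (-3)·0.858) / (6) = 0.921
  v = (-6 - (-2)·0.921 - (-4)·0.858) / (8) = -0.091
  w = (5 - (-2)·0.921 - (-4)·-0.091) / (8) = 0.810

0.810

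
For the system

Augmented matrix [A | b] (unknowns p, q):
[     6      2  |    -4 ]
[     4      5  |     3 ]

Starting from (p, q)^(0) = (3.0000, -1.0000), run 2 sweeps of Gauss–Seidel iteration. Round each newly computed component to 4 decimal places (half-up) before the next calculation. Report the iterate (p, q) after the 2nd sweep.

Iteration 1:
  p = (-4 - (2)·-1.0000) / (6) = -0.3333
  q = (3 - (4)·-0.3333) / (5) = 0.8666
Iteration 2:
  p = (-4 - (2)·0.8666) / (6) = -0.9555
  q = (3 - (4)·-0.9555) / (5) = 1.3644

(-0.9555, 1.3644)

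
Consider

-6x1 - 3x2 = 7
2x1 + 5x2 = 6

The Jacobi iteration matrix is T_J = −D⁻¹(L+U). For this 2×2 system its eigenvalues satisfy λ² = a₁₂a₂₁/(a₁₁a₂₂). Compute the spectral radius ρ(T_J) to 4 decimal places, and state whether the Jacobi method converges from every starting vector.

a₁₂a₂₁/(a₁₁a₂₂) = (-3)·(2) / ((-6)·(5)) = 0.200000
ρ = √|0.200000| = √0.200000 = 0.4472
ρ < 1, so Jacobi converges

0.4472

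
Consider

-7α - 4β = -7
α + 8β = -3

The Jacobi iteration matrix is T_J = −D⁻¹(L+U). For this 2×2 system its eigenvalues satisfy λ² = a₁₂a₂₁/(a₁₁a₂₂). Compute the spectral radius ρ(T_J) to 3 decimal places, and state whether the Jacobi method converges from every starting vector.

0.267

a₁₂a₂₁/(a₁₁a₂₂) = (-4)·(1) / ((-7)·(8)) = 0.071429
ρ = √|0.071429| = √0.071429 = 0.267
ρ < 1, so Jacobi converges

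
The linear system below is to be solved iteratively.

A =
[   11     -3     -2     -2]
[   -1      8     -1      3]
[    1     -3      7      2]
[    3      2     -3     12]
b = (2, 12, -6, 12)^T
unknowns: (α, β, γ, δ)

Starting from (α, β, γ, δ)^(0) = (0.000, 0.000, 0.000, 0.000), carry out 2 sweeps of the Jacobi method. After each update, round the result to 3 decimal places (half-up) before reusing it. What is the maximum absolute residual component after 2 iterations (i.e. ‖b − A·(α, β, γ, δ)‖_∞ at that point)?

Iteration 1:
  α = (2 - (-3)·0.000 - (-2)·0.000 - (-2)·0.000) / (11) = 0.182
  β = (12 - (-1)·0.000 - (-1)·0.000 - (3)·0.000) / (8) = 1.500
  γ = (-6 - (1)·0.000 - (-3)·0.000 - (2)·0.000) / (7) = -0.857
  δ = (12 - (3)·0.000 - (2)·0.000 - (-3)·0.000) / (12) = 1.000
Iteration 2:
  α = (2 - (-3)·1.500 - (-2)·-0.857 - (-2)·1.000) / (11) = 0.617
  β = (12 - (-1)·0.182 - (-1)·-0.857 - (3)·1.000) / (8) = 1.041
  γ = (-6 - (1)·0.182 - (-3)·1.500 - (2)·1.000) / (7) = -0.526
  δ = (12 - (3)·0.182 - (2)·1.500 - (-3)·-0.857) / (12) = 0.490
Residual b − A·x = (-1.736, 2.293, -0.792, 0.609); ∞-norm = 2.293

2.293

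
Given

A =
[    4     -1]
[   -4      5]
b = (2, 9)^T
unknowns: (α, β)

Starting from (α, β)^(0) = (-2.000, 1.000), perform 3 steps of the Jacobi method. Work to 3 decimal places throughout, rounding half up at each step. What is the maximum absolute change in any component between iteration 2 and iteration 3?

Iteration 1:
  α = (2 - (-1)·1.000) / (4) = 0.750
  β = (9 - (-4)·-2.000) / (5) = 0.200
Iteration 2:
  α = (2 - (-1)·0.200) / (4) = 0.550
  β = (9 - (-4)·0.750) / (5) = 2.400
Iteration 3:
  α = (2 - (-1)·2.400) / (4) = 1.100
  β = (9 - (-4)·0.550) / (5) = 2.240
Change: (0.550, -0.160) → max |·| = 0.550

0.550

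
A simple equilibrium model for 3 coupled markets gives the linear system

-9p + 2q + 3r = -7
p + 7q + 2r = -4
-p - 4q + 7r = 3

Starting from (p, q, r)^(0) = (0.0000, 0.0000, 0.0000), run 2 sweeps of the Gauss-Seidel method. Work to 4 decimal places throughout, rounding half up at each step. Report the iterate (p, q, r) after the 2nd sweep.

(0.6760, -0.7108, 0.1190)

Iteration 1:
  p = (-7 - (2)·0.0000 - (3)·0.0000) / (-9) = 0.7778
  q = (-4 - (1)·0.7778 - (2)·0.0000) / (7) = -0.6825
  r = (3 - (-1)·0.7778 - (-4)·-0.6825) / (7) = 0.1497
Iteration 2:
  p = (-7 - (2)·-0.6825 - (3)·0.1497) / (-9) = 0.6760
  q = (-4 - (1)·0.6760 - (2)·0.1497) / (7) = -0.7108
  r = (3 - (-1)·0.6760 - (-4)·-0.7108) / (7) = 0.1190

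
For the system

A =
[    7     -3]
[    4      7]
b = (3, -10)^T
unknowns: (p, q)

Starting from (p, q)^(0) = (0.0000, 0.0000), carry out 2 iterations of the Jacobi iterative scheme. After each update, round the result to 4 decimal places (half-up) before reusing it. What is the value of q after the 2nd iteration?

-1.6735

Iteration 1:
  p = (3 - (-3)·0.0000) / (7) = 0.4286
  q = (-10 - (4)·0.0000) / (7) = -1.4286
Iteration 2:
  p = (3 - (-3)·-1.4286) / (7) = -0.1837
  q = (-10 - (4)·0.4286) / (7) = -1.6735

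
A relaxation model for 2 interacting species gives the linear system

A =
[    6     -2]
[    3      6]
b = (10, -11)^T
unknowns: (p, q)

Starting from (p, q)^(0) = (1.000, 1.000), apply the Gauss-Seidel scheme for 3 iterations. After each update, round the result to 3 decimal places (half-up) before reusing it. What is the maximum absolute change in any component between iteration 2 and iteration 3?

Iteration 1:
  p = (10 - (-2)·1.000) / (6) = 2.000
  q = (-11 - (3)·2.000) / (6) = -2.833
Iteration 2:
  p = (10 - (-2)·-2.833) / (6) = 0.722
  q = (-11 - (3)·0.722) / (6) = -2.194
Iteration 3:
  p = (10 - (-2)·-2.194) / (6) = 0.935
  q = (-11 - (3)·0.935) / (6) = -2.301
Change: (0.213, -0.107) → max |·| = 0.213

0.213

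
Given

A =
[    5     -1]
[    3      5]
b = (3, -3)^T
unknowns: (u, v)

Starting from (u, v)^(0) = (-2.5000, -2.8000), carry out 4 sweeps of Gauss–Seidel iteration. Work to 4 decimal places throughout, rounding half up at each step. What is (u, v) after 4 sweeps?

(0.4292, -0.8575)

Iteration 1:
  u = (3 - (-1)·-2.8000) / (5) = 0.0400
  v = (-3 - (3)·0.0400) / (5) = -0.6240
Iteration 2:
  u = (3 - (-1)·-0.6240) / (5) = 0.4752
  v = (-3 - (3)·0.4752) / (5) = -0.8851
Iteration 3:
  u = (3 - (-1)·-0.8851) / (5) = 0.4230
  v = (-3 - (3)·0.4230) / (5) = -0.8538
Iteration 4:
  u = (3 - (-1)·-0.8538) / (5) = 0.4292
  v = (-3 - (3)·0.4292) / (5) = -0.8575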